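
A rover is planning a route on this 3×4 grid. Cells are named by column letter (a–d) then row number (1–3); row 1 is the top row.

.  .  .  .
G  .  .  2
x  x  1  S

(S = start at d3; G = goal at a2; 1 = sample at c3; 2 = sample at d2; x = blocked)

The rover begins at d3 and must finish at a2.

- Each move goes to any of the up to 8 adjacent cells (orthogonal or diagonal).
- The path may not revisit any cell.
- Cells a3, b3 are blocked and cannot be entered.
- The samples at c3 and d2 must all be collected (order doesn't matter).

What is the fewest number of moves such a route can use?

4

Any route passes through c3 and d2 in some order between d3 and a2. Summing Chebyshev distances along each leg and taking the cheapest ordering (d3 → d2 → c3 → a2) gives a lower bound of 1 + 1 + 2 = 4 moves.
A route of 4 moves achieves this: d3 → d2 → c3 → b2 → a2.
Since 4 matches the lower bound, it is optimal.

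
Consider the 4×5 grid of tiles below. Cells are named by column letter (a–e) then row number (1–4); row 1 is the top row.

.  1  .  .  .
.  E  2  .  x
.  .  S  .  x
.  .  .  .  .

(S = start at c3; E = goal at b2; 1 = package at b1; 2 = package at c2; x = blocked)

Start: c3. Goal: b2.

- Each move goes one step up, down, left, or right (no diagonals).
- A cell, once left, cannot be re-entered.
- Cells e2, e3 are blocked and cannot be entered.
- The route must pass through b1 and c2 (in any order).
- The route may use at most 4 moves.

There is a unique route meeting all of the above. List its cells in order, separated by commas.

c3, c2, c1, b1, b2

The 4-move cap with required stops at b1, c2 leaves no slack for detours.
Route from c3: up 2 to c1, left 1 to b1, down 1 to b2 — 4 moves in all.
Check: all required cells visited; 4 ≤ 4 moves.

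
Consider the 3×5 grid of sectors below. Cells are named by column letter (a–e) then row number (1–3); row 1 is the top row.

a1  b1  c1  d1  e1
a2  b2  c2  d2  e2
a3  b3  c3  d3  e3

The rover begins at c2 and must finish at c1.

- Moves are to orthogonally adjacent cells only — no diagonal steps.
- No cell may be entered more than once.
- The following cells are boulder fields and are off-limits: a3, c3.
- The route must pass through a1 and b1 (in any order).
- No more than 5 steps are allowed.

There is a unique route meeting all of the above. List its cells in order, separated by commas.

c2, b2, a2, a1, b1, c1

The budget equals the shortest possible length, so every move has to be on a shortest route through the required cells.
Route from c2: left 2 to a2, up 1 to a1, right 2 to c1 — 5 moves in all.
Check: all required cells visited; 5 ≤ 5 moves.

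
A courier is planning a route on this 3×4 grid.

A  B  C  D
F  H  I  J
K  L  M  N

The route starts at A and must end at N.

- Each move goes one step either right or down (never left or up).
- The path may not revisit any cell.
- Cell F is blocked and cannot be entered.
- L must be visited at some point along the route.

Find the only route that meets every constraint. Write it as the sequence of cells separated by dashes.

Moves only go right or down, so the column and row indices never decrease.
Route from A: right to B, 2× down (reaching L), 2× right (reaching N) — 5 moves in all.
Check: all required cells visited.

A - B - H - L - M - N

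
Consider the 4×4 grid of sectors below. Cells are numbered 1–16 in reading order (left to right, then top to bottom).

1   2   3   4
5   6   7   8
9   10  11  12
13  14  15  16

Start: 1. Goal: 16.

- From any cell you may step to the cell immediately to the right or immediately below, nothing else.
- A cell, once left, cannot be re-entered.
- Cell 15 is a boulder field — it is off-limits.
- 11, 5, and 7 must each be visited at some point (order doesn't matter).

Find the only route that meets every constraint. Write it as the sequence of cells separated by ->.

1 -> 5 -> 6 -> 7 -> 11 -> 12 -> 16

Moves only go right or down, so the column and row indices never decrease.
Route from 1: down to 5, 2× right (reaching 7), down to 11, right to 12, down to 16 — 6 moves in all.
Check: all required cells visited.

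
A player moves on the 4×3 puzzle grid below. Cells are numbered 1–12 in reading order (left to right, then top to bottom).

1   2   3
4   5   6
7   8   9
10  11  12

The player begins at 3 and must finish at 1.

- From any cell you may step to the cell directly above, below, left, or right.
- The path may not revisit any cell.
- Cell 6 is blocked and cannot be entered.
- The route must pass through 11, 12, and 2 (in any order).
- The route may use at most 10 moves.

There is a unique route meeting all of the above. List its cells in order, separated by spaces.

Any route must reach 11, 12, and 2 and still end at 1 within 10 moves, so the order of the required stops is forced.
Route from 3: left to 2, 2× down (reaching 8), right to 9, down to 12, 2× left (reaching 10), 3× up (reaching 1) — 10 moves in all.
Check: all required cells visited; 10 ≤ 10 moves.

3 2 5 8 9 12 11 10 7 4 1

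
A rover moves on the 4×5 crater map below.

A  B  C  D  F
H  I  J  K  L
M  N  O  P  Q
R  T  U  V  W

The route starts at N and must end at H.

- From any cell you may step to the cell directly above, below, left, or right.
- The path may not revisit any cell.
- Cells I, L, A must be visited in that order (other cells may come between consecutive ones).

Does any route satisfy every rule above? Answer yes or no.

yes

One route that works: N → I → J → K → L → F → D → C → B → A → H.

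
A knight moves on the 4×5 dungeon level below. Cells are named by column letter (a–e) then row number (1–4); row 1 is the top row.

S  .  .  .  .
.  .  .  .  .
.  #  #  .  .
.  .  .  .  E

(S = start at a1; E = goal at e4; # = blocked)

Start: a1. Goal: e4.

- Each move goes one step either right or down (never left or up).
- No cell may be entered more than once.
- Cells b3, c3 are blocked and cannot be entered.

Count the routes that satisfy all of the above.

A right/down-only route from a1 to e4 makes exactly 3 down-moves and 4 right-moves in some order.
With no other constraints that would be C(7,3) = 35 routes.
Subtract routes through each blocked cell (inclusion–exclusion for overlaps): − through b3: 12 − through c3: 18 + through b3&c3: 9 → 14.
That gives 14 routes.

14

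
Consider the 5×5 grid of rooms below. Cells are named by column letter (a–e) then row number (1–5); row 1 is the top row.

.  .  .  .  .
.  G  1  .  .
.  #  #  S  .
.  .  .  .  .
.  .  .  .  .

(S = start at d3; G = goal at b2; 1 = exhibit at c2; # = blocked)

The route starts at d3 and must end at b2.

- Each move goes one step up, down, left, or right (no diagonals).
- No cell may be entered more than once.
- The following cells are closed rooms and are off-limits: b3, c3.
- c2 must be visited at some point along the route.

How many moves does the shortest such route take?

Any route passes through c2 somewhere between d3 and b2. Summing Manhattan distances along the two legs (d3 → c2 → b2) gives a lower bound of 2 + 1 = 3 moves.
A route of 3 moves achieves this: d3 → d2 → c2 → b2.
Since 3 matches the lower bound, it is optimal.

3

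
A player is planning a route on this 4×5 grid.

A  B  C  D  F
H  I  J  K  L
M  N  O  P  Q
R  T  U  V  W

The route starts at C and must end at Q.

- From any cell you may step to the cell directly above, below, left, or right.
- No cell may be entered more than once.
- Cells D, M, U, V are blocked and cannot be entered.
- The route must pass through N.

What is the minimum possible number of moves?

Any route passes through N somewhere between C and Q. Summing Manhattan distances along the two legs (C → N → Q) gives a lower bound of 3 + 3 = 6 moves.
A route of 6 moves achieves this: C → J → I → N → O → P → Q.
Since 6 matches the lower bound, it is optimal.

6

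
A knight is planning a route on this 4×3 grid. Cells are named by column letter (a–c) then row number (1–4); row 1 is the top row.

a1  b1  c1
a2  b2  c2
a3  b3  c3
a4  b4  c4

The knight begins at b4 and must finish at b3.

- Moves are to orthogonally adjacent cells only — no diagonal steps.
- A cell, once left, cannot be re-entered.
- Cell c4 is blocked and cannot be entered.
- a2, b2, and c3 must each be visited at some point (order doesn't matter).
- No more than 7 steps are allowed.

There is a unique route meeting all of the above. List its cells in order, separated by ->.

b4 -> a4 -> a3 -> a2 -> b2 -> c2 -> c3 -> b3

The 7-move cap with required stops at a2, b2, c3 leaves no slack for detours.
Route from b4: left to a4, 2× up (reaching a2), 2× right (reaching c2), down to c3, left to b3 — 7 moves in all.
Check: all required cells visited; 7 ≤ 7 moves.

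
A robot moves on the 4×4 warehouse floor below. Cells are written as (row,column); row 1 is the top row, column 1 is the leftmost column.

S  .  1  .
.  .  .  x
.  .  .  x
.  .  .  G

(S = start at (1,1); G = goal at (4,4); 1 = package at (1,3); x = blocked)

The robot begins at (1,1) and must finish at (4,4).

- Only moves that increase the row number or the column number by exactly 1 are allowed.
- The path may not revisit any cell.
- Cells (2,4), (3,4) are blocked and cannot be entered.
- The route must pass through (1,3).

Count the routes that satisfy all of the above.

A right/down-only route from (1,1) to (4,4) makes exactly 3 down-moves and 3 right-moves in some order.
With no other constraints that would be C(6,3) = 20 routes.
Split at (1,3) and multiply the segment counts (each segment already excludes blocked cells): (1,1)→(1,3): 1; (1,3)→(4,4): 1; product = 1.
That gives 1 route.

1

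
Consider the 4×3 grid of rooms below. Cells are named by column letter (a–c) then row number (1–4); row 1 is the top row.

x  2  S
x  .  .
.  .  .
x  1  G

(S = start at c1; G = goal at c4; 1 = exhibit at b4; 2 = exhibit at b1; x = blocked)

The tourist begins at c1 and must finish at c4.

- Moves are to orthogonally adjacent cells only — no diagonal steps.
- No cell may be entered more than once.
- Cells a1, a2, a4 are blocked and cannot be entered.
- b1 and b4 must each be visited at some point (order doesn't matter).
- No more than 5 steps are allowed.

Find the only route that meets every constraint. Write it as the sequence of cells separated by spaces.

The budget equals the shortest possible length, so every move has to be on a shortest route through the required cells.
Route from c1: left 1 to b1, down 3 to b4, right 1 to c4 — 5 moves in all.
Check: all required cells visited; 5 ≤ 5 moves.

c1 b1 b2 b3 b4 c4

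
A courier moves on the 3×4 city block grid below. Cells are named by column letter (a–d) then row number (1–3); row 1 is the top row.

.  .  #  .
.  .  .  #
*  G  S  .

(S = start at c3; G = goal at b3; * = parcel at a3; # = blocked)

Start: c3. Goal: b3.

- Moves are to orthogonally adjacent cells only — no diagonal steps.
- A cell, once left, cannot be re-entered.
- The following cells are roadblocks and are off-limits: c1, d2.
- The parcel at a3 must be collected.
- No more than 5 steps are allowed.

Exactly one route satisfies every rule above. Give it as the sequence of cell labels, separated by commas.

c3, c2, b2, a2, a3, b3

The budget equals the shortest possible length, so every move has to be on a shortest route through the required cells.
Route from c3: up 1 to c2, left 2 to a2, down 1 to a3, right 1 to b3 — 5 moves in all.
Check: all required cells visited; 5 ≤ 5 moves.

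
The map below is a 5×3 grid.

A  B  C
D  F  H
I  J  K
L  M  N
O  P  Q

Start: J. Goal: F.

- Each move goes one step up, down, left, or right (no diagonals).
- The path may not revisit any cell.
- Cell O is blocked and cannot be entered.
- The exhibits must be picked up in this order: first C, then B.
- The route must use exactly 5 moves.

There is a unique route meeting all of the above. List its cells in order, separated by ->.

The waypoints must appear in the order C, B, with no cell reused.
Route from J: right to K, 2× up (reaching C), left to B, down to F — 5 moves in all.
Check: order respected (C at step 3, B at step 4); 5 moves as required.

J -> K -> H -> C -> B -> F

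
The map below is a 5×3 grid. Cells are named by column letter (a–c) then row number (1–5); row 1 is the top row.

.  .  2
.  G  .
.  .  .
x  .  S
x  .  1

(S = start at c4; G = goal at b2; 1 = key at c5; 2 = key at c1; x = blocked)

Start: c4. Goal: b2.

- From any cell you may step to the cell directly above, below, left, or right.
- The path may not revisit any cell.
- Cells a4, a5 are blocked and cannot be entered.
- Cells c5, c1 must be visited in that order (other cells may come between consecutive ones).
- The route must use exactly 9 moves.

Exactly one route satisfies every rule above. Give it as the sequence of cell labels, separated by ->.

c4 -> c5 -> b5 -> b4 -> b3 -> c3 -> c2 -> c1 -> b1 -> b2

The waypoints must appear in the order c5, c1, with no cell reused.
Route from c4: down to c5, left to b5, 2× up (reaching b3), right to c3, 2× up (reaching c1), left to b1, down to b2 — 9 moves in all.
Check: order respected (1 at step 1, 2 at step 7); 9 moves as required.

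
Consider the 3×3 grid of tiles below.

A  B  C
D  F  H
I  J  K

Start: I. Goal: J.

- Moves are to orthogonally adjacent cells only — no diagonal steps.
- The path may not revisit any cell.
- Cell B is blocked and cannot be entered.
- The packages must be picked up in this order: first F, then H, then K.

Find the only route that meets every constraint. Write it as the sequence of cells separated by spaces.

The waypoints must appear in the order F, H, K, with no cell reused.
Route from I: up to D, 2× right (reaching H), down to K, left to J — 5 moves in all.
Check: order respected (F at step 2, H at step 3, K at step 4).

I D F H K J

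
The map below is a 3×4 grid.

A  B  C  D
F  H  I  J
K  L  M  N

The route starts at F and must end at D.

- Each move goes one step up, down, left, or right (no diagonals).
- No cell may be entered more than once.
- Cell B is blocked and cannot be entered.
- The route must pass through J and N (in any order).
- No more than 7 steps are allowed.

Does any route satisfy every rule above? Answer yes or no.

yes

One route that works: F → K → L → M → N → J → D.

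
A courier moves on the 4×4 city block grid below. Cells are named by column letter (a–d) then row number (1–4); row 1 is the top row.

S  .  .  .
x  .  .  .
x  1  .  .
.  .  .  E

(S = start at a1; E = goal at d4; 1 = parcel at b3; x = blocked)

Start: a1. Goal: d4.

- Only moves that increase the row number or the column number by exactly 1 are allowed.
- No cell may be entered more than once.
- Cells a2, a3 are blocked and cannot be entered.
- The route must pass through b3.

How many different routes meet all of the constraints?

A right/down-only route from a1 to d4 makes exactly 3 down-moves and 3 right-moves in some order.
With no other constraints that would be C(6,3) = 20 routes.
Split at b3 and multiply the segment counts (each segment already excludes blocked cells): a1→b3: 1; b3→d4: 3; product = 3.
That gives 3 routes.

3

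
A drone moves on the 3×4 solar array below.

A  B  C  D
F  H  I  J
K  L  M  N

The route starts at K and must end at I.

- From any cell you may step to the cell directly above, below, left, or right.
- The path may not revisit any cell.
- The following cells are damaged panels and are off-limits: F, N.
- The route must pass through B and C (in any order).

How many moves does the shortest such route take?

5

Any route passes through B and C in some order between K and I. Summing Manhattan distances along each leg and taking the cheapest ordering (K → B → C → I) gives a lower bound of 3 + 1 + 1 = 5 moves.
A route of 5 moves achieves this: K → L → H → B → C → I.
Since 5 matches the lower bound, it is optimal.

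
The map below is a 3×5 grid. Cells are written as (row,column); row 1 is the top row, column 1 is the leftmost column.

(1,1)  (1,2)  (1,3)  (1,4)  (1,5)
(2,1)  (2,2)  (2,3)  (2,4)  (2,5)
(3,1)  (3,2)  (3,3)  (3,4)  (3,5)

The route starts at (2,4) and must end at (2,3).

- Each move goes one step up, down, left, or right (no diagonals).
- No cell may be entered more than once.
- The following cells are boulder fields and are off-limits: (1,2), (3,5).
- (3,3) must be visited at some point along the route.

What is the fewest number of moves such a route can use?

3

Any route passes through (3,3) somewhere between (2,4) and (2,3). Summing Manhattan distances along the two legs ((2,4) → (3,3) → (2,3)) gives a lower bound of 2 + 1 = 3 moves.
A route of 3 moves achieves this: (2,4) → (3,4) → (3,3) → (2,3).
Since 3 matches the lower bound, it is optimal.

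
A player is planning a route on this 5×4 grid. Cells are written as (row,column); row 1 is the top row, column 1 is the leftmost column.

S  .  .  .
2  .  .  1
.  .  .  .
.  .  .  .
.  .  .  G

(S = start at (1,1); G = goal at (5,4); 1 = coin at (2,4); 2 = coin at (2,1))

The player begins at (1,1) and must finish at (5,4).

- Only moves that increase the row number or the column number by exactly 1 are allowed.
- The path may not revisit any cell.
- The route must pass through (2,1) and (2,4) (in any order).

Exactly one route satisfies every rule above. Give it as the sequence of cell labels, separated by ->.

Moves only go right or down, so the column and row indices never decrease.
Route from (1,1): down 1 to (2,1), right 3 to (2,4), down 3 to (5,4) — 7 moves in all.
Check: all required cells visited.

(1,1) -> (2,1) -> (2,2) -> (2,3) -> (2,4) -> (3,4) -> (4,4) -> (5,4)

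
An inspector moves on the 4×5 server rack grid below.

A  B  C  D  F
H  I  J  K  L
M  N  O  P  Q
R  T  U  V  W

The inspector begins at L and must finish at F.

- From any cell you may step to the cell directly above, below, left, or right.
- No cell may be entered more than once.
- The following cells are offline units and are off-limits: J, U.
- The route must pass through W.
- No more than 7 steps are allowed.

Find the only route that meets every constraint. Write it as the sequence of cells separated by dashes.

L - Q - W - V - P - K - D - F

The budget equals the shortest possible length, so every move has to be on a shortest route through the required cells.
Route from L: 2× down (reaching W), left to V, 3× up (reaching D), right to F — 7 moves in all.
Check: all required cells visited; 7 ≤ 7 moves.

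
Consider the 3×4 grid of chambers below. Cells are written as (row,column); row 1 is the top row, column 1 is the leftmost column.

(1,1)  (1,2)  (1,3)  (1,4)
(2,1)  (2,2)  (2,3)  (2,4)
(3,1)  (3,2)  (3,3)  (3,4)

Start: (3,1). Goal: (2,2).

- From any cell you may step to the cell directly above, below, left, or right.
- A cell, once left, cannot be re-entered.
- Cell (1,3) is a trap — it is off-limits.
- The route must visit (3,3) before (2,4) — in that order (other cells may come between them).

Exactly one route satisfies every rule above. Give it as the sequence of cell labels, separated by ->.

The waypoints must appear in the order (3,3), (2,4), with no cell reused.
Route from (3,1): 3× right (reaching (3,4)), up to (2,4), 2× left (reaching (2,2)) — 6 moves in all.
Check: order respected ((3,3) at step 2, (2,4) at step 4).

(3,1) -> (3,2) -> (3,3) -> (3,4) -> (2,4) -> (2,3) -> (2,2)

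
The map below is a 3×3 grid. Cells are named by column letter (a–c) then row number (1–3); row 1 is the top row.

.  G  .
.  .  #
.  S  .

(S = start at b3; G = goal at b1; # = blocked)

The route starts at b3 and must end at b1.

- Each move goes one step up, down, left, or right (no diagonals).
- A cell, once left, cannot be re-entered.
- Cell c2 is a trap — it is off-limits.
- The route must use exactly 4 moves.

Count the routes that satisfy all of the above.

Need simple routes of exactly 4 moves from b3 to b1 (Manhattan distance 2, so 1 moves are spent on a detour and 1 undoing it).
Enumerating: b3 b2 a2 a1 b1 | b3 a3 a2 a1 b1 | b3 a3 a2 b2 b1.
That gives 3 routes.

3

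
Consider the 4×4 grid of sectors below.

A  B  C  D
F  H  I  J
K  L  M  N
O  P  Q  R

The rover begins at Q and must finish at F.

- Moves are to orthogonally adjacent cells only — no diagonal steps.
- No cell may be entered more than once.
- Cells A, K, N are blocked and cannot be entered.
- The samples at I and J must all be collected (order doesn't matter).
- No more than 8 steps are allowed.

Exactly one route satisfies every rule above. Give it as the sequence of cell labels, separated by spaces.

The 8-move cap with required stops at I, J leaves no slack for detours.
Route from Q: 2× up (reaching I), right to J, up to D, 2× left (reaching B), down to H, left to F — 8 moves in all.
Check: all required cells visited; 8 ≤ 8 moves.

Q M I J D C B H F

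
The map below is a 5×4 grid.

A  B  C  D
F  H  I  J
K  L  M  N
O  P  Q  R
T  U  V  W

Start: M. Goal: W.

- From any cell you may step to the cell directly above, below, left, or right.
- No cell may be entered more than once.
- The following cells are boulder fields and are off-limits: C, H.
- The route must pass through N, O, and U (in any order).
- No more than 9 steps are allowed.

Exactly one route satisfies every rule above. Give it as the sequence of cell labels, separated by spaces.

The budget equals the shortest possible length, so every move has to be on a shortest route through the required cells.
Route from M: right 1 to N, down 1 to R, left 3 to O, down 1 to T, right 3 to W — 9 moves in all.
Check: all required cells visited; 9 ≤ 9 moves.

M N R Q P O T U V W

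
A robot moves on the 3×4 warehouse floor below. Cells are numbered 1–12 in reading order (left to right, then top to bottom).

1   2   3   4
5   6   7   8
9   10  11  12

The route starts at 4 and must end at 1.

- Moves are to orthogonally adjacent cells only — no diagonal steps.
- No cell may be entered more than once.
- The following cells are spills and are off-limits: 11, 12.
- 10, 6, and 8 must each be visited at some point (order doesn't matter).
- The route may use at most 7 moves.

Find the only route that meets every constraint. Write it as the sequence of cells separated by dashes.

4 - 8 - 7 - 6 - 10 - 9 - 5 - 1

Any route must reach 10, 6, and 8 and still end at 1 within 7 moves, so the order of the required stops is forced.
Route from 4: down 1 to 8, left 2 to 6, down 1 to 10, left 1 to 9, up 2 to 1 — 7 moves in all.
Check: all required cells visited; 7 ≤ 7 moves.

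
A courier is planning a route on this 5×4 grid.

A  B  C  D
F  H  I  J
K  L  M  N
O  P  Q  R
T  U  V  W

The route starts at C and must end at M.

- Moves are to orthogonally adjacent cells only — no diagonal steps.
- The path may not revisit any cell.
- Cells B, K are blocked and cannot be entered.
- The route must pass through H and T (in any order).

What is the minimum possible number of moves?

Any route passes through H and T in some order between C and M. Summing Manhattan distances along each leg and taking the cheapest ordering (C → H → T → M) gives a lower bound of 2 + 4 + 4 = 10 moves.
A route of 10 moves achieves this: C → I → H → L → P → O → T → U → V → Q → M.
Since 10 matches the lower bound, it is optimal.

10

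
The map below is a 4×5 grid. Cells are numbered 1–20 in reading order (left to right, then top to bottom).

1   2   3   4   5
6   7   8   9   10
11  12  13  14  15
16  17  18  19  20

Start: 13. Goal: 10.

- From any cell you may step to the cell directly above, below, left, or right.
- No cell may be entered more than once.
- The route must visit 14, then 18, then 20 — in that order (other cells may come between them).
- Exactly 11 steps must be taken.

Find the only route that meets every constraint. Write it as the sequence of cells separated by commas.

13, 14, 9, 8, 7, 12, 17, 18, 19, 20, 15, 10

The waypoints must appear in the order 14, 18, 20, with no cell reused.
Route from 13: right 1 to 14, up 1 to 9, left 2 to 7, down 2 to 17, right 3 to 20, up 2 to 10 — 11 moves in all.
Check: order respected (14 at step 1, 18 at step 7, 20 at step 9); 11 moves as required.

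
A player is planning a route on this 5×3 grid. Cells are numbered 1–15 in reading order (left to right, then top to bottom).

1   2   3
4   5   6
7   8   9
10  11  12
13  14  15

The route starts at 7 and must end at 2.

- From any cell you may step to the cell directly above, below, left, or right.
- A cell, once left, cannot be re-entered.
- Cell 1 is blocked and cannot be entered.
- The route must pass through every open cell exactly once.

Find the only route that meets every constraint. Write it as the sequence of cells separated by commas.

7, 4, 5, 8, 11, 10, 13, 14, 15, 12, 9, 6, 3, 2

Need to visit all 14 open cells exactly once, starting at 7 and ending at 2.
Cell 15 has only two open neighbours (12 and 14), so the path must pass straight through it: one of those is the cell it's entered from and the other is where it exits.
Route from 7: up to 4, right to 5, 2× down (reaching 11), left to 10, down to 13, 2× right (reaching 15), 4× up (reaching 3), left to 2 — 13 moves in all.
Check: all 14 open cells covered.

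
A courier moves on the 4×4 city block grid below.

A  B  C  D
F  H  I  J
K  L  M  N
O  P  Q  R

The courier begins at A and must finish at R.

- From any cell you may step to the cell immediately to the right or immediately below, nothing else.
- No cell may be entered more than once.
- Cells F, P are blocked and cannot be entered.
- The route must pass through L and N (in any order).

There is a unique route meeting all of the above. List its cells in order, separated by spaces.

A B H L M N R

Moves only go right or down, so the column and row indices never decrease.
Route from A: right to B, 2× down (reaching L), 2× right (reaching N), down to R — 6 moves in all.
Check: all required cells visited.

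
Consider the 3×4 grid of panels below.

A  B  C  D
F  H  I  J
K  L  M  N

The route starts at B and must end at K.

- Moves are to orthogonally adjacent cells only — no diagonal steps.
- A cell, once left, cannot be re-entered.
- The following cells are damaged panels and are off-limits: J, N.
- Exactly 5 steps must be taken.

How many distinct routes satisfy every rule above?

Need simple routes of exactly 5 moves from B to K (Manhattan distance 3, so 1 moves are spent on a detour and 1 undoing it).
Enumerating: B H I M L K | B A F H L K | B C I M L K | B C I H L K | B C I H F K.
That gives 5 routes.

5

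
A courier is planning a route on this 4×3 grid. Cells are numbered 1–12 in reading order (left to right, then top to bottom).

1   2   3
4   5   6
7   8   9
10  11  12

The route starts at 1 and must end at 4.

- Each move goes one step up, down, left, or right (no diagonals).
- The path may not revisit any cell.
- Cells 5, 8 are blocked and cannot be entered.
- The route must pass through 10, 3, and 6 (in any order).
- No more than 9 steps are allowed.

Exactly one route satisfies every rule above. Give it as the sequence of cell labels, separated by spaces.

1 2 3 6 9 12 11 10 7 4

The budget equals the shortest possible length, so every move has to be on a shortest route through the required cells.
Route from 1: 2× right (reaching 3), 3× down (reaching 12), 2× left (reaching 10), 2× up (reaching 4) — 9 moves in all.
Check: all required cells visited; 9 ≤ 9 moves.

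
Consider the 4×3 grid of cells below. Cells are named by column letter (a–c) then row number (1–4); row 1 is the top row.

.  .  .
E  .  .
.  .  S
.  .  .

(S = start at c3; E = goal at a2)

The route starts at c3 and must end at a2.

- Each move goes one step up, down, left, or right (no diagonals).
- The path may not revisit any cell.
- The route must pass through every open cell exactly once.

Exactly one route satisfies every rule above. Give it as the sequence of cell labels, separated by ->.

c3 -> c4 -> b4 -> a4 -> a3 -> b3 -> b2 -> c2 -> c1 -> b1 -> a1 -> a2

Need to visit all 12 open cells exactly once, starting at c3 and ending at a2.
Route from c3: down to c4, 2× left (reaching a4), up to a3, right to b3, up to b2, right to c2, up to c1, 2× left (reaching a1), down to a2 — 11 moves in all.
Check: all 12 open cells covered.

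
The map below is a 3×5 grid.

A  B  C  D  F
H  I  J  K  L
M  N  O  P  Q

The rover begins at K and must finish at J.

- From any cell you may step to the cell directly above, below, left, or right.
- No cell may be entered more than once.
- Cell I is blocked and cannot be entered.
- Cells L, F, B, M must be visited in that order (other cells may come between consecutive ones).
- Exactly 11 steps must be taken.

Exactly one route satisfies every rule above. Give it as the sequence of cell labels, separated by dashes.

K - L - F - D - C - B - A - H - M - N - O - J

The waypoints must appear in the order L, F, B, M, with no cell reused.
Route from K: right 1 to L, up 1 to F, left 4 to A, down 2 to M, right 2 to O, up 1 to J — 11 moves in all.
Check: order respected (L at step 1, F at step 2, B at step 5, M at step 8); 11 moves as required.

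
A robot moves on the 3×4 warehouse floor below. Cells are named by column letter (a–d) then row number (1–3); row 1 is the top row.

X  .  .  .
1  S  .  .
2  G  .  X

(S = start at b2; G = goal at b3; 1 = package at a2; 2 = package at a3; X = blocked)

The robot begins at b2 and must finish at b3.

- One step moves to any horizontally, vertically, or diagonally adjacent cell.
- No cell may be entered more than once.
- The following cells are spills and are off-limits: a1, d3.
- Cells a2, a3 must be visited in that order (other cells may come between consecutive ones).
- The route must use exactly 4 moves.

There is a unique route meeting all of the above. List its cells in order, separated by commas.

b2, b1, a2, a3, b3

The waypoints must appear in the order a2, a3, with no cell reused.
Route from b2: up to b1, down-left to a2, down to a3, right to b3 — 4 moves in all.
Check: order respected (1 at step 2, 2 at step 3); 4 moves as required.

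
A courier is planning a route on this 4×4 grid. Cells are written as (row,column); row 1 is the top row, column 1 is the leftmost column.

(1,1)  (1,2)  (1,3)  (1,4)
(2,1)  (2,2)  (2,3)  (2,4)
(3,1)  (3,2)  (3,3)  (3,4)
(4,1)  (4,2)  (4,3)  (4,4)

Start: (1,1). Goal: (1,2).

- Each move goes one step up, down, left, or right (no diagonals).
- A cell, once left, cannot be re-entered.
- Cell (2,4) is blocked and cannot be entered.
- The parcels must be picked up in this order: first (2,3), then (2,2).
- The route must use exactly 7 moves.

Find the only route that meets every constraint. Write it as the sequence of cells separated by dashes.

(1,1) - (2,1) - (3,1) - (3,2) - (3,3) - (2,3) - (2,2) - (1,2)

The waypoints must appear in the order (2,3), (2,2), with no cell reused.
Route from (1,1): 2× down (reaching (3,1)), 2× right (reaching (3,3)), up to (2,3), left to (2,2), up to (1,2) — 7 moves in all.
Check: order respected ((2,3) at step 5, (2,2) at step 6); 7 moves as required.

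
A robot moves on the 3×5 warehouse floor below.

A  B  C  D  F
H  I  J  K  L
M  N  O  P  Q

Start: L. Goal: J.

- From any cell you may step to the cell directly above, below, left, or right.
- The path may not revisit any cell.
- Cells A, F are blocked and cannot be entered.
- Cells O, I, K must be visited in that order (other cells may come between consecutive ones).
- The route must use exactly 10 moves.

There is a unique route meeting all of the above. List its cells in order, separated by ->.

L -> Q -> P -> O -> N -> I -> B -> C -> D -> K -> J

The waypoints must appear in the order O, I, K, with no cell reused.
Route from L: down 1 to Q, left 3 to N, up 2 to B, right 2 to D, down 1 to K, left 1 to J — 10 moves in all.
Check: order respected (O at step 3, I at step 5, K at step 9); 10 moves as required.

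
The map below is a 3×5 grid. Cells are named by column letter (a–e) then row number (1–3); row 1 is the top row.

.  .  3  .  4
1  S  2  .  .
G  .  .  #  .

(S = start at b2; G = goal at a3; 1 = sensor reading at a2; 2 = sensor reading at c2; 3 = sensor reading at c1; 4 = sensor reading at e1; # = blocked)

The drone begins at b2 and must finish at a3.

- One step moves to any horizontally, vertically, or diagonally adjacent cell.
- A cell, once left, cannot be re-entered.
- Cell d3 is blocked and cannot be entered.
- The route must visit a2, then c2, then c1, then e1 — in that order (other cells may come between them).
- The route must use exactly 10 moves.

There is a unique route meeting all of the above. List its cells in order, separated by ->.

b2 -> a2 -> b1 -> c2 -> c1 -> d1 -> e1 -> d2 -> c3 -> b3 -> a3

The waypoints must appear in the order a2, c2, c1, e1, with no cell reused.
Route from b2: left to a2, up-right to b1, down-right to c2, up to c1, 2× right (reaching e1), 2× down-left (reaching c3), 2× left (reaching a3) — 10 moves in all.
Check: order respected (1 at step 1, 2 at step 3, 3 at step 4, 4 at step 6); 10 moves as required.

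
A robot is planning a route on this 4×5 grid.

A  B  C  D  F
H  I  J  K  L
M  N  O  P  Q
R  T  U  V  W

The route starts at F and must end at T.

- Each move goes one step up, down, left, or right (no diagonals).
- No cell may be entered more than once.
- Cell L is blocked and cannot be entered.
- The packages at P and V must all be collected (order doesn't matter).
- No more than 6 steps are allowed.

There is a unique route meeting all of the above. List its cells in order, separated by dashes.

F - D - K - P - V - U - T

The budget equals the shortest possible length, so every move has to be on a shortest route through the required cells.
Route from F: left 1 to D, down 3 to V, left 2 to T — 6 moves in all.
Check: all required cells visited; 6 ≤ 6 moves.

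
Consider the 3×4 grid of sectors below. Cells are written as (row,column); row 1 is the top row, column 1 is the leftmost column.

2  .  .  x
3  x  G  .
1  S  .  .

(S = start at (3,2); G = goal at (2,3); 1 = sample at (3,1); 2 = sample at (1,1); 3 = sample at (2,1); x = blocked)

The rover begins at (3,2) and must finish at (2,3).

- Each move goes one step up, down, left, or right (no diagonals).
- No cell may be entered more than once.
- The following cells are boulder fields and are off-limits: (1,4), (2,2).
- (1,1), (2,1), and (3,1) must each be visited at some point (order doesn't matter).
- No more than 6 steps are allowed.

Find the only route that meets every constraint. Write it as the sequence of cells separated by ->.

Any route must reach (1,1), (2,1), and (3,1) and still end at (2,3) within 6 moves, so the order of the required stops is forced.
Route from (3,2): left 1 to (3,1), up 2 to (1,1), right 2 to (1,3), down 1 to (2,3) — 6 moves in all.
Check: all required cells visited; 6 ≤ 6 moves.

(3,2) -> (3,1) -> (2,1) -> (1,1) -> (1,2) -> (1,3) -> (2,3)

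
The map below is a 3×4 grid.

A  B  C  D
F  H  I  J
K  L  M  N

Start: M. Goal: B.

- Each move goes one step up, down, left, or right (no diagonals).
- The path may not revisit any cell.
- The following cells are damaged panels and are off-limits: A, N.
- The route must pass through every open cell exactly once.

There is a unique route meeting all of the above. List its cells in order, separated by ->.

M -> L -> K -> F -> H -> I -> J -> D -> C -> B

Need to visit all 10 open cells exactly once, starting at M and ending at B.
Cell K has only two open neighbours (F and L), so the path must pass straight through it: one of those is the cell it's entered from and the other is where it exits.
Route from M: left 2 to K, up 1 to F, right 3 to J, up 1 to D, left 2 to B — 9 moves in all.
Check: all 10 open cells covered.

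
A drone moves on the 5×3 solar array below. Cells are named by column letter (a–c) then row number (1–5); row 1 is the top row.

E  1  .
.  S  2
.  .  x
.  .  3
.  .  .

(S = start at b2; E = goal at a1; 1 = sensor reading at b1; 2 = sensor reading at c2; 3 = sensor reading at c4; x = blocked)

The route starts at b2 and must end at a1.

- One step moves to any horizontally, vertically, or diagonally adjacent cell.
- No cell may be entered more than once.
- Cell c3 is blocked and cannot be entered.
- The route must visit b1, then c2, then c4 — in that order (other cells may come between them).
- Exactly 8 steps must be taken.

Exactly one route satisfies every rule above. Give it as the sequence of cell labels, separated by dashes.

The waypoints must appear in the order b1, c2, c4, with no cell reused.
Route from b2: up 1 to b1, down-right 1 to c2, down-left 1 to b3, down-right 1 to c4, left 1 to b4, up-left 1 to a3, up 2 to a1 — 8 moves in all.
Check: order respected (1 at step 1, 2 at step 2, 3 at step 4); 8 moves as required.

b2 - b1 - c2 - b3 - c4 - b4 - a3 - a2 - a1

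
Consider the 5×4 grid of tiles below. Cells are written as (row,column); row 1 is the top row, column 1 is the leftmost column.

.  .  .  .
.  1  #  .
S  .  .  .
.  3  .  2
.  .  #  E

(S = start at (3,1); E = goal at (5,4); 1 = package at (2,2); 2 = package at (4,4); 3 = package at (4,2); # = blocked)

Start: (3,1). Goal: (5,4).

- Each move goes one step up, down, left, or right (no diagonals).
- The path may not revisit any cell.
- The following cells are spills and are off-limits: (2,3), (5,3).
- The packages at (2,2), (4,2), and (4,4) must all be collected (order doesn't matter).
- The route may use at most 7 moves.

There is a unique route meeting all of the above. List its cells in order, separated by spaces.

(3,1) (2,1) (2,2) (3,2) (4,2) (4,3) (4,4) (5,4)

The budget equals the shortest possible length, so every move has to be on a shortest route through the required cells.
Route from (3,1): up to (2,1), right to (2,2), 2× down (reaching (4,2)), 2× right (reaching (4,4)), down to (5,4) — 7 moves in all.
Check: all required cells visited; 7 ≤ 7 moves.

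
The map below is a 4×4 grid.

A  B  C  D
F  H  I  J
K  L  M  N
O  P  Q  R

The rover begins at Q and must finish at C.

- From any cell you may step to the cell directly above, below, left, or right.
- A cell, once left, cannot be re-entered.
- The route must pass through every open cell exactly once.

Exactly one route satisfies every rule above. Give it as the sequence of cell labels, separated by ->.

Need to visit all 16 open cells exactly once, starting at Q and ending at C.
Cell D has only two open neighbours (J and C), so the path must pass straight through it: one of those is the cell it's entered from and the other is where it exits.
Route from Q: right 1 to R, up 1 to N, left 2 to L, down 1 to P, left 1 to O, up 3 to A, right 1 to B, down 1 to H, right 2 to J, up 1 to D, left 1 to C — 15 moves in all.
Check: all 16 open cells covered.

Q -> R -> N -> M -> L -> P -> O -> K -> F -> A -> B -> H -> I -> J -> D -> C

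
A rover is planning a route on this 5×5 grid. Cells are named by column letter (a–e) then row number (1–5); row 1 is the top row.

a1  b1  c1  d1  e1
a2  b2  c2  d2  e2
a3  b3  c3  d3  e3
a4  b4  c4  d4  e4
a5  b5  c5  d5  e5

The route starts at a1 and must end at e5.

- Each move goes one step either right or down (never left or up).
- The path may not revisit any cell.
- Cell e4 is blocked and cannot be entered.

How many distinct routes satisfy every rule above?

35

A right/down-only route from a1 to e5 makes exactly 4 down-moves and 4 right-moves in some order.
With no other constraints that would be C(8,4) = 70 routes.
Subtract routes through each blocked cell (inclusion–exclusion for overlaps): − through e4: 35 → 35.
That gives 35 routes.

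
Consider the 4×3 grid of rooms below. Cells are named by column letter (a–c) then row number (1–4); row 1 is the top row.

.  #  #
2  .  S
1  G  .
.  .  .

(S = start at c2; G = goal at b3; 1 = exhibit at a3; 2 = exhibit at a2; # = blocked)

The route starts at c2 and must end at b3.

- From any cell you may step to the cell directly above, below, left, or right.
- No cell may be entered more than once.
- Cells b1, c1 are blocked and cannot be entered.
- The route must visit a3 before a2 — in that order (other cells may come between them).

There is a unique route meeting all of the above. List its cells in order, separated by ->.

The waypoints must appear in the order a3, a2, with no cell reused.
Route from c2: down 2 to c4, left 2 to a4, up 2 to a2, right 1 to b2, down 1 to b3 — 8 moves in all.
Check: order respected (1 at step 5, 2 at step 6).

c2 -> c3 -> c4 -> b4 -> a4 -> a3 -> a2 -> b2 -> b3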